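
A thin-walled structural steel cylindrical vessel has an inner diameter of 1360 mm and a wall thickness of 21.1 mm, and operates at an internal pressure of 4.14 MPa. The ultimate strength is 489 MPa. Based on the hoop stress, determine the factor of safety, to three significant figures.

n = 3.67

σ_h = pD/(2t) = 4.14×1360/(2×21.1) = 133.4 MPa.
n = 489/133.4 = 3.665.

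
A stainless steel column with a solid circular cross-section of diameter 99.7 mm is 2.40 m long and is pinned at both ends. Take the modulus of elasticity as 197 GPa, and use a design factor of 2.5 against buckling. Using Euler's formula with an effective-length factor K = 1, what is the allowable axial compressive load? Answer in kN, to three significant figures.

I = πd⁴/64 = π×99.7⁴/64 = 4.850×10^6 mm⁴.
Effective length L_e = KL = 1×2.40 m = 2400 mm.
Euler critical load P_cr = π²EI/L_e² = π²×197000×4.850×10^6/2400² = 1.637×10^6 N.
P_allow = P_cr/n = 1.637×10^6/2.5 = 654900 N.

P_allow = 655 kN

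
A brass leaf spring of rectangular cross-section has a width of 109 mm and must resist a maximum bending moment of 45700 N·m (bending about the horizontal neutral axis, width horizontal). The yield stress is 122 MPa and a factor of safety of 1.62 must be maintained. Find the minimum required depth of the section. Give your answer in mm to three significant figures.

h = 183 mm

σ_allow = 122/1.62 = 75.31 MPa.
For a rectangular section σ = 6M/(bh²), so h² = 6M/(b σ_allow) = 6×4.5700×10^7/(109×75.31) = 33400 mm².
h = 182.8 mm.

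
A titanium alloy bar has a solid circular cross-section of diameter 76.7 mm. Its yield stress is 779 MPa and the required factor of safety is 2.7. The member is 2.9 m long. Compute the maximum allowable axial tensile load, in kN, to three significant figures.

F_allow = 1330 kN

σ_allow = 779/2.7 = 288.5 MPa.
A = πd²/4 = π×76.7²/4 = 4620 mm².
F_allow = σ_allow × A = 288.5×4620 = 1.333×10^6 N.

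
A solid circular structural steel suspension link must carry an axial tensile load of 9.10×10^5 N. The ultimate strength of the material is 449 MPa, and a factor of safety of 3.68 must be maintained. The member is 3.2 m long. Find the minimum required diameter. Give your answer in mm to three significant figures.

d = 97.4 mm

Allowable stress σ_allow = 449/3.68 = 122.0 MPa.
Required area A = F/σ_allow = 910000/122.0 = 7458 mm².
A = πd²/4 → d = √(4A/π) = 97.45 mm.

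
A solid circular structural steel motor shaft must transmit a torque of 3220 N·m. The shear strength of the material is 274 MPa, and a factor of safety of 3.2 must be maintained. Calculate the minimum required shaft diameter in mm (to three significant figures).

d = 57.6 mm

Allowable shear stress τ_allow = 274/3.2 = 85.62 MPa.
For a solid shaft τ = 16T/(πd³), so d³ = 16T/(π τ_allow) = 16×3220000/(π×85.62) = 191500 mm³.
d = (191500)^(1/3) = 57.64 mm.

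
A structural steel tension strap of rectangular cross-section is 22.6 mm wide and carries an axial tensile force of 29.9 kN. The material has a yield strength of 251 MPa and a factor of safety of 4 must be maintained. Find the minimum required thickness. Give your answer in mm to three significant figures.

t = 21.1 mm

σ_allow = 251/4 = 62.75 MPa.
Required area A = F/σ_allow = 29900/62.75 = 476.5 mm².
t = A/w = 476.5/22.6 = 21.08 mm.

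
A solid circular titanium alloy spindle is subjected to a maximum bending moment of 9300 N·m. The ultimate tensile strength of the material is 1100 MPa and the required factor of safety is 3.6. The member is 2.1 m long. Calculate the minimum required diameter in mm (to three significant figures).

d = 67.7 mm

σ_allow = 1100/3.6 = 305.6 MPa.
For a solid circular section σ = 32M/(πd³), so d³ = 32M/(π σ_allow) = 32×9300000/(π×305.6) = 310000 mm³.
d = 67.68 mm.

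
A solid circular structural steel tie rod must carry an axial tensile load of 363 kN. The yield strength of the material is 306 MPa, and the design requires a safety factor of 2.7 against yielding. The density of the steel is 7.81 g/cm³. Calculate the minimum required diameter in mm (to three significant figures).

Allowable stress σ_allow = 306/2.7 = 113.3 MPa.
Required area A = F/σ_allow = 363000/113.3 = 3203 mm².
A = πd²/4 → d = √(4A/π) = 63.86 mm.

d = 63.9 mm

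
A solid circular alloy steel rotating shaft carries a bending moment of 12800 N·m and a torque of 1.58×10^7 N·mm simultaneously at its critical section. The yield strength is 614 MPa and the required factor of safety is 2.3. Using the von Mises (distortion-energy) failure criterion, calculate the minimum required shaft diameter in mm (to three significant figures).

d = 89.4 mm

σ_allow = σ_y/n = 614/2.3 = 267.0 MPa.
For a solid shaft σ_b = 32M/(πd³) and τ = 16T/(πd³), so the von Mises stress is σ' = (16/πd³)·√(4M²+3T²).
√(4M²+3T²) = √(4×(1.280×10^7)² + 3×(1.580×10^7)²) = 3.747×10^7 N·mm.
d³ = 16×3.747×10^7/(π×267.0) = 714900 mm³.
d = 89.42 mm.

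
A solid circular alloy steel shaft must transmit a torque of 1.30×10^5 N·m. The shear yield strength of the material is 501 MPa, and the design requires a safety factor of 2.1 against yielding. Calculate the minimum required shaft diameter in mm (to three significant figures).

Allowable shear stress τ_allow = 501/2.1 = 238.6 MPa.
For a solid shaft τ = 16T/(πd³), so d³ = 16T/(π τ_allow) = 16×1.3000×10^8/(π×238.6) = 2.775×10^6 mm³.
d = (2.775×10^6)^(1/3) = 140.5 mm.

d = 141 mm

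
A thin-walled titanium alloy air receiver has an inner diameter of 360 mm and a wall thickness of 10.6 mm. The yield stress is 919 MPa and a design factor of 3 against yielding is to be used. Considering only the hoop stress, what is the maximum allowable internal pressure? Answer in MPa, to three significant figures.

p_allow = 18.0 MPa

σ_allow = 919/3 = 306.3 MPa.
σ_h = pD/(2t) → p_allow = 2σ_allow t/D = 2×306.3×10.6/360 = 18.04 MPa.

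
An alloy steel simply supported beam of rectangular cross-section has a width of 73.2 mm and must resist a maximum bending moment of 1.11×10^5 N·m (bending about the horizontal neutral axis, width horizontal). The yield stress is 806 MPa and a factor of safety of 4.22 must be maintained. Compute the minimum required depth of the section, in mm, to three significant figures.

h = 218 mm

σ_allow = 806/4.22 = 191.0 MPa.
For a rectangular section σ = 6M/(bh²), so h² = 6M/(b σ_allow) = 6×1.1100×10^8/(73.2×191.0) = 47640 mm².
h = 218.3 mm.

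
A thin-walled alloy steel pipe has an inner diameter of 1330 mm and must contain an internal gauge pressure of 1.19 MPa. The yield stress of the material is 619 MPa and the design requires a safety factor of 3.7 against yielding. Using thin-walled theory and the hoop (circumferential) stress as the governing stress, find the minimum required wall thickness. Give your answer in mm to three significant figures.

t = 4.73 mm

σ_allow = 619/3.7 = 167.3 MPa.
Hoop stress σ_h = pD/(2t), so t = pD/(2σ_allow) = 1.19×1330/(2×167.3) = 4.730 mm.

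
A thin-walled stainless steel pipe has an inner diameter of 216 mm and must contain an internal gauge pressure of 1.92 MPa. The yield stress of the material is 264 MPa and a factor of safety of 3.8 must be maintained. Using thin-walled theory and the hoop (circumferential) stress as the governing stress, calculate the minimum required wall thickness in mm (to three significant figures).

σ_allow = 264/3.8 = 69.47 MPa.
Hoop stress σ_h = pD/(2t), so t = pD/(2σ_allow) = 1.92×216/(2×69.47) = 2.985 mm.

t = 2.98 mm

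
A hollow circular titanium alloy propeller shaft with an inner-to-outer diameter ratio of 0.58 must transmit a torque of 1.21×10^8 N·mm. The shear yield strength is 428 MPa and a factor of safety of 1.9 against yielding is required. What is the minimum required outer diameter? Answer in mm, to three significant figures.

τ_allow = 428/1.9 = 225.3 MPa.
For a hollow shaft τ = 16T/[πd_o³(1−k⁴)] with k = 0.58, so 1−k⁴ = 0.8868.
d_o³ = 16T/[π τ_allow (1−k⁴)] = 16×1.2100×10^8/(π×225.3×0.8868) = 3.085×10^6 mm³.
d_o = 145.6 mm.

d_o = 146 mm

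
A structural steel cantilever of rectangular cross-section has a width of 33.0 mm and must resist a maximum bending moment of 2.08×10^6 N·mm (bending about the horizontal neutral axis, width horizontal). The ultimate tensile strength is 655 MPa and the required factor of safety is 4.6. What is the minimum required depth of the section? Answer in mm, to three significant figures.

h = 51.5 mm

σ_allow = 655/4.6 = 142.4 MPa.
For a rectangular section σ = 6M/(bh²), so h² = 6M/(b σ_allow) = 6×2080000/(33.0×142.4) = 2656 mm².
h = 51.54 mm.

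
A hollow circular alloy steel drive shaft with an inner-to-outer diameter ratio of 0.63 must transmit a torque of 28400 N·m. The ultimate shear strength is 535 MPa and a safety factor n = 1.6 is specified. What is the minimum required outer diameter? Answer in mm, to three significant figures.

τ_allow = 535/1.6 = 334.4 MPa.
For a hollow shaft τ = 16T/[πd_o³(1−k⁴)] with k = 0.63, so 1−k⁴ = 0.8425.
d_o³ = 16T/[π τ_allow (1−k⁴)] = 16×2.8400×10^7/(π×334.4×0.8425) = 513500 mm³.
d_o = 80.08 mm.

d_o = 80.1 mm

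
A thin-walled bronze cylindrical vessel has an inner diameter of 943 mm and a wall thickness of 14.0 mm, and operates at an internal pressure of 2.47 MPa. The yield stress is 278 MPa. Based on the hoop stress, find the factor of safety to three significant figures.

σ_h = pD/(2t) = 2.47×943/(2×14.0) = 83.19 MPa.
n = 278/83.19 = 3.342.

n = 3.34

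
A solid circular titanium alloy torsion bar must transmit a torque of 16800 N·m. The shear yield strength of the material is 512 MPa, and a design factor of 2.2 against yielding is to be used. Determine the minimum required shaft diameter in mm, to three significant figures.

d = 71.6 mm

Allowable shear stress τ_allow = 512/2.2 = 232.7 MPa.
For a solid shaft τ = 16T/(πd³), so d³ = 16T/(π τ_allow) = 16×1.6800×10^7/(π×232.7) = 367600 mm³.
d = (367600)^(1/3) = 71.64 mm.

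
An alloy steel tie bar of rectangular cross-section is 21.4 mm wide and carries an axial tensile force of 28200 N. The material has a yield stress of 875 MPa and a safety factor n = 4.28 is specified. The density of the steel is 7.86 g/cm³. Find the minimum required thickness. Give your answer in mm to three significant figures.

t = 6.45 mm

σ_allow = 875/4.28 = 204.4 MPa.
Required area A = F/σ_allow = 28200/204.4 = 137.9 mm².
t = A/w = 137.9/21.4 = 6.446 mm.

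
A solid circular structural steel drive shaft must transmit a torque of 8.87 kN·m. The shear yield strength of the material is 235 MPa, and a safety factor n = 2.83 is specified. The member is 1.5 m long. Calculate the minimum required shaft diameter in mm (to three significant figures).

Allowable shear stress τ_allow = 235/2.83 = 83.04 MPa.
For a solid shaft τ = 16T/(πd³), so d³ = 16T/(π τ_allow) = 16×8870000/(π×83.04) = 544000 mm³.
d = (544000)^(1/3) = 81.63 mm.

d = 81.6 mm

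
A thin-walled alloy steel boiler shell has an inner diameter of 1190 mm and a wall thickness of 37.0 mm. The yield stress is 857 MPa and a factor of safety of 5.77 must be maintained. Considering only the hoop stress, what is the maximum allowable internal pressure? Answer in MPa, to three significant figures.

p_allow = 9.24 MPa

σ_allow = 857/5.77 = 148.5 MPa.
σ_h = pD/(2t) → p_allow = 2σ_allow t/D = 2×148.5×37.0/1190 = 9.236 MPa.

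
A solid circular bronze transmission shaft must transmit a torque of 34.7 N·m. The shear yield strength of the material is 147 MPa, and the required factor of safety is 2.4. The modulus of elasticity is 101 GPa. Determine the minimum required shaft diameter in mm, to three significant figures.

Allowable shear stress τ_allow = 147/2.4 = 61.25 MPa.
For a solid shaft τ = 16T/(πd³), so d³ = 16T/(π τ_allow) = 16×34700/(π×61.25) = 2885 mm³.
d = (2885)^(1/3) = 14.24 mm.

d = 14.2 mm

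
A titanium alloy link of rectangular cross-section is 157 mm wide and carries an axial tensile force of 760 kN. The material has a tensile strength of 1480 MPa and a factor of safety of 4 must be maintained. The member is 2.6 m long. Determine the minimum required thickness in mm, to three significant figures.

σ_allow = 1480/4 = 370.0 MPa.
Required area A = F/σ_allow = 760000/370.0 = 2054 mm².
t = A/w = 2054/157 = 13.08 mm.

t = 13.1 mm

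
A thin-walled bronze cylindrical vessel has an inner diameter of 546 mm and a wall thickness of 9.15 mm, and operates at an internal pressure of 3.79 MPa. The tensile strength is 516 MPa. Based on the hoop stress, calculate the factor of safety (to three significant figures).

σ_h = pD/(2t) = 3.79×546/(2×9.15) = 113.1 MPa.
n = 516/113.1 = 4.563.

n = 4.56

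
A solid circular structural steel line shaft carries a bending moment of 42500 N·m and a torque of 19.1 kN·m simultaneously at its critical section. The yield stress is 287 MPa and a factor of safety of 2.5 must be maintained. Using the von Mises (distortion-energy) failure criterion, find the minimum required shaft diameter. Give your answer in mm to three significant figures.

d = 159 mm

σ_allow = σ_y/n = 287/2.5 = 114.8 MPa.
For a solid shaft σ_b = 32M/(πd³) and τ = 16T/(πd³), so the von Mises stress is σ' = (16/πd³)·√(4M²+3T²).
√(4M²+3T²) = √(4×(4.250×10^7)² + 3×(1.910×10^7)²) = 9.121×10^7 N·mm.
d³ = 16×9.121×10^7/(π×114.8) = 4.046×10^6 mm³.
d = 159.4 mm.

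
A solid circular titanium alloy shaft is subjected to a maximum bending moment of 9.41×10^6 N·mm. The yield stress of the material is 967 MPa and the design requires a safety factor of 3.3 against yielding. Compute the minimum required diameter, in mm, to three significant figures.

σ_allow = 967/3.3 = 293.0 MPa.
For a solid circular section σ = 32M/(πd³), so d³ = 32M/(π σ_allow) = 32×9410000/(π×293.0) = 327100 mm³.
d = 68.90 mm.

d = 68.9 mm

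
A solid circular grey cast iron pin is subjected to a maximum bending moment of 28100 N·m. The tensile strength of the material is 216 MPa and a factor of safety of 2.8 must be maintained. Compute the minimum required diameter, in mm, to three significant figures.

σ_allow = 216/2.8 = 77.14 MPa.
For a solid circular section σ = 32M/(πd³), so d³ = 32M/(π σ_allow) = 32×2.8100×10^7/(π×77.14) = 3.710×10^6 mm³.
d = 154.8 mm.

d = 155 mm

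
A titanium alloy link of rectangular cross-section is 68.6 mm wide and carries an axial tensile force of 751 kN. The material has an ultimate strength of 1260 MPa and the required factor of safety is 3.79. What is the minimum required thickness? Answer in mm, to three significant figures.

σ_allow = 1260/3.79 = 332.5 MPa.
Required area A = F/σ_allow = 751000/332.5 = 2259 mm².
t = A/w = 2259/68.6 = 32.93 mm.

t = 32.9 mm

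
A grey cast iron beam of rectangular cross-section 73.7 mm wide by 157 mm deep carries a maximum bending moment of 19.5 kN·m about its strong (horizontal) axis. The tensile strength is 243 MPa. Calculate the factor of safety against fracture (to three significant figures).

n = 3.77

Section modulus S = bh²/6 = 73.7×157²/6 = 302800 mm³.
σ = M/S = 1.9500×10^7/302800 = 64.40 MPa.
n = 243/64.40 = 3.773.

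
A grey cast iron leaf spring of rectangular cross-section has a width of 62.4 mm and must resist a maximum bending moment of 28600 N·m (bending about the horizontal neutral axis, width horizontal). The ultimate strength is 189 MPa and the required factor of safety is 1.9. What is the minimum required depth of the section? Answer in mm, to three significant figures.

σ_allow = 189/1.9 = 99.47 MPa.
For a rectangular section σ = 6M/(bh²), so h² = 6M/(b σ_allow) = 6×2.8600×10^7/(62.4×99.47) = 27650 mm².
h = 166.3 mm.

h = 166 mm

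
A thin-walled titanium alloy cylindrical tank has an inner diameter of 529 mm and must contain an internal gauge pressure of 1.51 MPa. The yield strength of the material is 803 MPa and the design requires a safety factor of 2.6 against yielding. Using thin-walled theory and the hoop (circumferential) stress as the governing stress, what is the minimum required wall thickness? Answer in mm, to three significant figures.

σ_allow = 803/2.6 = 308.8 MPa.
Hoop stress σ_h = pD/(2t), so t = pD/(2σ_allow) = 1.51×529/(2×308.8) = 1.293 mm.

t = 1.29 mm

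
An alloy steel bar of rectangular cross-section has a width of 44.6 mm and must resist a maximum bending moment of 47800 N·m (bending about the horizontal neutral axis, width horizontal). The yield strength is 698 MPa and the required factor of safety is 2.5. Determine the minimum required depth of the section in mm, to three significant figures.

h = 152 mm

σ_allow = 698/2.5 = 279.2 MPa.
For a rectangular section σ = 6M/(bh²), so h² = 6M/(b σ_allow) = 6×4.7800×10^7/(44.6×279.2) = 23030 mm².
h = 151.8 mm.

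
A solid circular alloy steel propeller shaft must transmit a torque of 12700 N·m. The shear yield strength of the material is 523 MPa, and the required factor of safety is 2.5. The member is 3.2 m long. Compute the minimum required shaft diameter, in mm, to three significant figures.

d = 67.6 mm

Allowable shear stress τ_allow = 523/2.5 = 209.2 MPa.
For a solid shaft τ = 16T/(πd³), so d³ = 16T/(π τ_allow) = 16×1.2700×10^7/(π×209.2) = 309200 mm³.
d = (309200)^(1/3) = 67.62 mm.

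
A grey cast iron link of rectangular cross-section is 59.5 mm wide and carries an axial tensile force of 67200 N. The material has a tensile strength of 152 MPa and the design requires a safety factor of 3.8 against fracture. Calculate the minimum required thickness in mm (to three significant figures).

σ_allow = 152/3.8 = 40.00 MPa.
Required area A = F/σ_allow = 67200/40.00 = 1680 mm².
t = A/w = 1680/59.5 = 28.24 mm.

t = 28.2 mm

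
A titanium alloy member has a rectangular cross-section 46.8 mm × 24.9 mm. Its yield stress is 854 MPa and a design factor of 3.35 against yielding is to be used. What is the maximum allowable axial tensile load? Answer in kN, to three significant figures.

σ_allow = 854/3.35 = 254.9 MPa.
A = 46.8×24.9 = 1165 mm².
F_allow = σ_allow × A = 254.9×1165 = 297100 N.

F_allow = 297 kN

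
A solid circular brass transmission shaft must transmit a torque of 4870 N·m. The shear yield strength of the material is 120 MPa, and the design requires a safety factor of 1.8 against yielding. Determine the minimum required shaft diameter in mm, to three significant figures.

d = 71.9 mm

Allowable shear stress τ_allow = 120/1.8 = 66.67 MPa.
For a solid shaft τ = 16T/(πd³), so d³ = 16T/(π τ_allow) = 16×4870000/(π×66.67) = 372000 mm³.
d = (372000)^(1/3) = 71.92 mm.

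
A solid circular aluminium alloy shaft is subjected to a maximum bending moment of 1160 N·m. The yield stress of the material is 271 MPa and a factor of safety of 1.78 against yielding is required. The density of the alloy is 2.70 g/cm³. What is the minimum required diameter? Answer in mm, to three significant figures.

σ_allow = 271/1.78 = 152.2 MPa.
For a solid circular section σ = 32M/(πd³), so d³ = 32M/(π σ_allow) = 32×1160000/(π×152.2) = 77610 mm³.
d = 42.65 mm.

d = 42.7 mm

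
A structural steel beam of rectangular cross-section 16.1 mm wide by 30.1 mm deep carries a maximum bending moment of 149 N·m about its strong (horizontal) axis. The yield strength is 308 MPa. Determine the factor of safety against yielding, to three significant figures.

Section modulus S = bh²/6 = 16.1×30.1²/6 = 2431 mm³.
σ = M/S = 149000/2431 = 61.29 MPa.
n = 308/61.29 = 5.025.

n = 5.03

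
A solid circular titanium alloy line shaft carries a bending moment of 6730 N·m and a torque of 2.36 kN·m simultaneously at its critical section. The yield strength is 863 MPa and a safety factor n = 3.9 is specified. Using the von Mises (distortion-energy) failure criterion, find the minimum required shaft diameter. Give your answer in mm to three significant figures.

σ_allow = σ_y/n = 863/3.9 = 221.3 MPa.
For a solid shaft σ_b = 32M/(πd³) and τ = 16T/(πd³), so the von Mises stress is σ' = (16/πd³)·√(4M²+3T²).
√(4M²+3T²) = √(4×(6.730×10^6)² + 3×(2.360×10^6)²) = 1.407×10^7 N·mm.
d³ = 16×1.407×10^7/(π×221.3) = 323800 mm³.
d = 68.67 mm.

d = 68.7 mm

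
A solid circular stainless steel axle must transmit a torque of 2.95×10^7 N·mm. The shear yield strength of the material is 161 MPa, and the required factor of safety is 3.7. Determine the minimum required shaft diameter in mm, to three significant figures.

Allowable shear stress τ_allow = 161/3.7 = 43.51 MPa.
For a solid shaft τ = 16T/(πd³), so d³ = 16T/(π τ_allow) = 16×2.9500×10^7/(π×43.51) = 3.453×10^6 mm³.
d = (3.453×10^6)^(1/3) = 151.1 mm.

d = 151 mm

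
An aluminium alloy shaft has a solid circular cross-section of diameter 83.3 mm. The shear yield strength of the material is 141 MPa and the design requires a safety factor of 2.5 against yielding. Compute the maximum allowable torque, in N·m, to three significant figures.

T_allow = 6400 N·m

τ_allow = 141/2.5 = 56.40 MPa.
For a solid shaft T_allow = τ_allow·πd³/16; πd³/16 = π×83.3³/16 = 113500 mm³.
T_allow = 56.40×113500 = 6.401×10^6 N·mm = 6401 N·m.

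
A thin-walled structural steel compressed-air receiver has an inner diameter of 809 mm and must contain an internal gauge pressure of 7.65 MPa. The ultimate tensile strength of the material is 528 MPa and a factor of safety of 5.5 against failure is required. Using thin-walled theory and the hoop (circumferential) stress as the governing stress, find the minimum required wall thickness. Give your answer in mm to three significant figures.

σ_allow = 528/5.5 = 96.00 MPa.
Hoop stress σ_h = pD/(2t), so t = pD/(2σ_allow) = 7.65×809/(2×96.00) = 32.23 mm.

t = 32.2 mm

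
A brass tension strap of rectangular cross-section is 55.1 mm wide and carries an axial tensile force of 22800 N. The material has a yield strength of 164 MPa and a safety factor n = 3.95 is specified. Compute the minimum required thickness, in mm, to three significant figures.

t = 9.97 mm

σ_allow = 164/3.95 = 41.52 MPa.
Required area A = F/σ_allow = 22800/41.52 = 549.1 mm².
t = A/w = 549.1/55.1 = 9.966 mm.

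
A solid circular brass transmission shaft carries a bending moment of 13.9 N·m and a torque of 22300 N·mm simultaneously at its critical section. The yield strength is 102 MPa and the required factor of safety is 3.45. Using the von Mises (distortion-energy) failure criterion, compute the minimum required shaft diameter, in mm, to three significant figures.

σ_allow = σ_y/n = 102/3.45 = 29.57 MPa.
For a solid shaft σ_b = 32M/(πd³) and τ = 16T/(πd³), so the von Mises stress is σ' = (16/πd³)·√(4M²+3T²).
√(4M²+3T²) = √(4×(13900)² + 3×(22300)²) = 47590 N·mm.
d³ = 16×47590/(π×29.57) = 8198 mm³.
d = 20.16 mm.

d = 20.2 mm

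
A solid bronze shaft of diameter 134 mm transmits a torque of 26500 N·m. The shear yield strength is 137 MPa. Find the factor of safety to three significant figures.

n = 2.44

τ = 16T/(πd³) = 16×2.6500×10^7/(π×134³) = 56.09 MPa.
n = τ_limit/τ = 137/56.09 = 2.442.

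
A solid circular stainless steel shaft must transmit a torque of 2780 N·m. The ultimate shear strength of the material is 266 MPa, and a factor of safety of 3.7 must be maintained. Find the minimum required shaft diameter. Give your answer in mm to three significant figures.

Allowable shear stress τ_allow = 266/3.7 = 71.89 MPa.
For a solid shaft τ = 16T/(πd³), so d³ = 16T/(π τ_allow) = 16×2780000/(π×71.89) = 196900 mm³.
d = (196900)^(1/3) = 58.18 mm.

d = 58.2 mm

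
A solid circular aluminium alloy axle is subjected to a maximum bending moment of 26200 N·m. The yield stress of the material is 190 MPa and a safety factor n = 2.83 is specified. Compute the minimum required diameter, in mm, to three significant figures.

σ_allow = 190/2.83 = 67.14 MPa.
For a solid circular section σ = 32M/(πd³), so d³ = 32M/(π σ_allow) = 32×2.6200×10^7/(π×67.14) = 3.975×10^6 mm³.
d = 158.4 mm.

d = 158 mm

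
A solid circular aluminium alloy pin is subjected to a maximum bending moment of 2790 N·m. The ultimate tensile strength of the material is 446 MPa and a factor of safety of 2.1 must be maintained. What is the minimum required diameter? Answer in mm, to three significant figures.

σ_allow = 446/2.1 = 212.4 MPa.
For a solid circular section σ = 32M/(πd³), so d³ = 32M/(π σ_allow) = 32×2790000/(π×212.4) = 133800 mm³.
d = 51.15 mm.

d = 51.1 mm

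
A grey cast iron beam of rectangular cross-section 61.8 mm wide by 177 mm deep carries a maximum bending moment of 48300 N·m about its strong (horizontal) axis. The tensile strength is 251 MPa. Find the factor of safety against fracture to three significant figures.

Section modulus S = bh²/6 = 61.8×177²/6 = 322700 mm³.
σ = M/S = 4.8300×10^7/322700 = 149.7 MPa.
n = 251/149.7 = 1.677.

n = 1.68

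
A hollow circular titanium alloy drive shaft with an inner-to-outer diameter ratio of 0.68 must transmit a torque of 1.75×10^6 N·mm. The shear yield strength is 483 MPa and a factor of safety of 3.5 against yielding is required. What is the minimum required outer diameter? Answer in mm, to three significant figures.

τ_allow = 483/3.5 = 138.0 MPa.
For a hollow shaft τ = 16T/[πd_o³(1−k⁴)] with k = 0.68, so 1−k⁴ = 0.7862.
d_o³ = 16T/[π τ_allow (1−k⁴)] = 16×1750000/(π×138.0×0.7862) = 82150 mm³.
d_o = 43.47 mm.

d_o = 43.5 mm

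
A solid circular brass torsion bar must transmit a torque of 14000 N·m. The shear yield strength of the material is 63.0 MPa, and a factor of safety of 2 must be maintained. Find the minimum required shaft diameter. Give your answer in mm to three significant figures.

d = 131 mm

Allowable shear stress τ_allow = 63.0/2 = 31.50 MPa.
For a solid shaft τ = 16T/(πd³), so d³ = 16T/(π τ_allow) = 16×1.4000×10^7/(π×31.50) = 2.264×10^6 mm³.
d = (2.264×10^6)^(1/3) = 131.3 mm.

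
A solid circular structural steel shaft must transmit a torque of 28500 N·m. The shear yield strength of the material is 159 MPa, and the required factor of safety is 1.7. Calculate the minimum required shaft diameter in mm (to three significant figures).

Allowable shear stress τ_allow = 159/1.7 = 93.53 MPa.
For a solid shaft τ = 16T/(πd³), so d³ = 16T/(π τ_allow) = 16×2.8500×10^7/(π×93.53) = 1.552×10^6 mm³.
d = (1.552×10^6)^(1/3) = 115.8 mm.

d = 116 mm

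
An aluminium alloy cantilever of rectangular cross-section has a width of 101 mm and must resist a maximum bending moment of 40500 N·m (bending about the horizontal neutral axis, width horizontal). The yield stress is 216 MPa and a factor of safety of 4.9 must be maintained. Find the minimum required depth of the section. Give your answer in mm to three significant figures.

σ_allow = 216/4.9 = 44.08 MPa.
For a rectangular section σ = 6M/(bh²), so h² = 6M/(b σ_allow) = 6×4.0500×10^7/(101×44.08) = 54580 mm².
h = 233.6 mm.

h = 234 mm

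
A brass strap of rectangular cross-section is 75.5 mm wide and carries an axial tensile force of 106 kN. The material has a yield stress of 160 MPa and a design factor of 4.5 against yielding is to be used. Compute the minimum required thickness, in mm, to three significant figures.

σ_allow = 160/4.5 = 35.56 MPa.
Required area A = F/σ_allow = 106000/35.56 = 2981 mm².
t = A/w = 2981/75.5 = 39.49 mm.

t = 39.5 mm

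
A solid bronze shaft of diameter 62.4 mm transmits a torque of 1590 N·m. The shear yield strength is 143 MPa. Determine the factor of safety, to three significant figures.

τ = 16T/(πd³) = 16×1590000/(π×62.4³) = 33.33 MPa.
n = τ_limit/τ = 143/33.33 = 4.291.

n = 4.29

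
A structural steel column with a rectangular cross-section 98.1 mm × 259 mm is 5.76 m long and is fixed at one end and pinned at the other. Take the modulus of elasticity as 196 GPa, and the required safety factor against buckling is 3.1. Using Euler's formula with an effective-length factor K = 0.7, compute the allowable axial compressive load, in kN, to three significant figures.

Buckling occurs about the weak axis: I_min = h·b³/12 = 259×98.1³/12 = 2.038×10^7 mm⁴ (b = 98.1 mm is the smaller dimension).
Effective length L_e = KL = 0.7×5.76 m = 4032 mm.
Euler critical load P_cr = π²EI/L_e² = π²×196000×2.038×10^7/4032² = 2.425×10^6 N.
P_allow = P_cr/n = 2.425×10^6/3.1 = 782100 N.

P_allow = 782 kN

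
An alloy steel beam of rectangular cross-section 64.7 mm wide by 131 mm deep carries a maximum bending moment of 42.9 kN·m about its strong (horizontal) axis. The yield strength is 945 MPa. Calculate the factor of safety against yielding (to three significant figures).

n = 4.08

Section modulus S = bh²/6 = 64.7×131²/6 = 185100 mm³.
σ = M/S = 4.2900×10^7/185100 = 231.8 MPa.
n = 945/231.8 = 4.076.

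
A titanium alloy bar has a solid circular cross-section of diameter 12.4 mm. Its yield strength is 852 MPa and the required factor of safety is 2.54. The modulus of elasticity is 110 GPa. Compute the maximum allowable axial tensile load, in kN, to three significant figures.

F_allow = 40.5 kN

σ_allow = 852/2.54 = 335.4 MPa.
A = πd²/4 = π×12.4²/4 = 120.8 mm².
F_allow = σ_allow × A = 335.4×120.8 = 40510 N.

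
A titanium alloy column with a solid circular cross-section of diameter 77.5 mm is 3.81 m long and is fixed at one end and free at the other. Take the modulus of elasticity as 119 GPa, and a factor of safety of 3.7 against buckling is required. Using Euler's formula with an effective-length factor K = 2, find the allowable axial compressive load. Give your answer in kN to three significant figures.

I = πd⁴/64 = π×77.5⁴/64 = 1.771×10^6 mm⁴.
Effective length L_e = KL = 2×3.81 m = 7620 mm.
Euler critical load P_cr = π²EI/L_e² = π²×119000×1.771×10^6/7620² = 35820 N.
P_allow = P_cr/n = 35820/3.7 = 9681 N.

P_allow = 9.68 kN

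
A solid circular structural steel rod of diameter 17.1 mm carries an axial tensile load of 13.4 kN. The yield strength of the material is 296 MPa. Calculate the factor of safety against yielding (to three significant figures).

n = 5.07

A = πd²/4 = 229.7 mm².
σ = F/A = 13400/229.7 = 58.35 MPa.
n = 296/58.35 = 5.073.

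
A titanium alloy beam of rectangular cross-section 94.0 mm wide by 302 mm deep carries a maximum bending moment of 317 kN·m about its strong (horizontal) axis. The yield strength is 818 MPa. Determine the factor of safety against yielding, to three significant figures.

Section modulus S = bh²/6 = 94.0×302²/6 = 1.429×10^6 mm³.
σ = M/S = 3.1700×10^8/1.429×10^6 = 221.9 MPa.
n = 818/221.9 = 3.687.

n = 3.69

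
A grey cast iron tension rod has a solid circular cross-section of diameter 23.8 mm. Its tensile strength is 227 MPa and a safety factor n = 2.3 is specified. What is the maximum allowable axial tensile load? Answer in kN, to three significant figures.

F_allow = 43.9 kN

σ_allow = 227/2.3 = 98.70 MPa.
A = πd²/4 = π×23.8²/4 = 444.9 mm².
F_allow = σ_allow × A = 98.70×444.9 = 43910 N.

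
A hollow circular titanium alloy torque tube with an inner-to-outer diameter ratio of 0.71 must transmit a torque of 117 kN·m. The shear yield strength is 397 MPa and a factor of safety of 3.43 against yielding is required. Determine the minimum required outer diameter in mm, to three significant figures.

d_o = 190 mm

τ_allow = 397/3.43 = 115.7 MPa.
For a hollow shaft τ = 16T/[πd_o³(1−k⁴)] with k = 0.71, so 1−k⁴ = 0.7459.
d_o³ = 16T/[π τ_allow (1−k⁴)] = 16×1.1700×10^8/(π×115.7×0.7459) = 6.902×10^6 mm³.
d_o = 190.4 mm.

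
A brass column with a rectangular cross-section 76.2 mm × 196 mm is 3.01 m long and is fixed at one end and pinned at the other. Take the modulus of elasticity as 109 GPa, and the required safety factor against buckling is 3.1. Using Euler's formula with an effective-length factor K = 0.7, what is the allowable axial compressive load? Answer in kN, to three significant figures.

P_allow = 565 kN

Buckling occurs about the weak axis: I_min = h·b³/12 = 196×76.2³/12 = 7.227×10^6 mm⁴ (b = 76.2 mm is the smaller dimension).
Effective length L_e = KL = 0.7×3.01 m = 2107 mm.
Euler critical load P_cr = π²EI/L_e² = π²×109000×7.227×10^6/2107² = 1.751×10^6 N.
P_allow = P_cr/n = 1.751×10^6/3.1 = 564900 N.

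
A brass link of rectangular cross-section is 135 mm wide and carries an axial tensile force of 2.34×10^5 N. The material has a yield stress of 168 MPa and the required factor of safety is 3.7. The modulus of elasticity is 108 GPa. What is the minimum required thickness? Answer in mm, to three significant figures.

σ_allow = 168/3.7 = 45.41 MPa.
Required area A = F/σ_allow = 234000/45.41 = 5154 mm².
t = A/w = 5154/135 = 38.17 mm.

t = 38.2 mm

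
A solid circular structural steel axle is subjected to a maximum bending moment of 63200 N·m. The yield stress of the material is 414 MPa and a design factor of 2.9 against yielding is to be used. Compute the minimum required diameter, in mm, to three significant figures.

d = 165 mm

σ_allow = 414/2.9 = 142.8 MPa.
For a solid circular section σ = 32M/(πd³), so d³ = 32M/(π σ_allow) = 32×6.3200×10^7/(π×142.8) = 4.509×10^6 mm³.
d = 165.2 mm.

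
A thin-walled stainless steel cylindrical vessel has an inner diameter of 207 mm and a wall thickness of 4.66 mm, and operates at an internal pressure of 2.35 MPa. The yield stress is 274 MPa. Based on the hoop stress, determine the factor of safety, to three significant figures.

σ_h = pD/(2t) = 2.35×207/(2×4.66) = 52.19 MPa.
n = 274/52.19 = 5.250.

n = 5.25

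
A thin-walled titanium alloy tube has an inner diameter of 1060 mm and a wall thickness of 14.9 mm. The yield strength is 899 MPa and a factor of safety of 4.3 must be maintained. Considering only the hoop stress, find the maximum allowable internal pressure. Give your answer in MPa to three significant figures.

p_allow = 5.88 MPa

σ_allow = 899/4.3 = 209.1 MPa.
σ_h = pD/(2t) → p_allow = 2σ_allow t/D = 2×209.1×14.9/1060 = 5.878 MPa.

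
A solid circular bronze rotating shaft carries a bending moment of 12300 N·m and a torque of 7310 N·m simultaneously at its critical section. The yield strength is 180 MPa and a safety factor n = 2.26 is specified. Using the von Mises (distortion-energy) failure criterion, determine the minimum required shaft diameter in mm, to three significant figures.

d = 121 mm

σ_allow = σ_y/n = 180/2.26 = 79.65 MPa.
For a solid shaft σ_b = 32M/(πd³) and τ = 16T/(πd³), so the von Mises stress is σ' = (16/πd³)·√(4M²+3T²).
√(4M²+3T²) = √(4×(1.230×10^7)² + 3×(7.310×10^6)²) = 2.767×10^7 N·mm.
d³ = 16×2.767×10^7/(π×79.65) = 1.769×10^6 mm³.
d = 120.9 mm.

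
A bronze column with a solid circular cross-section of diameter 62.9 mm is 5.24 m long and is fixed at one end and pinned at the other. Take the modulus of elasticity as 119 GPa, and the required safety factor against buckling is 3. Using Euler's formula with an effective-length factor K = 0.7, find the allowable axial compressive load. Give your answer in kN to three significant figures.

P_allow = 22.4 kN

I = πd⁴/64 = π×62.9⁴/64 = 768400 mm⁴.
Effective length L_e = KL = 0.7×5.24 m = 3668 mm.
Euler critical load P_cr = π²EI/L_e² = π²×119000×768400/3668² = 67070 N.
P_allow = P_cr/n = 67070/3 = 22360 N.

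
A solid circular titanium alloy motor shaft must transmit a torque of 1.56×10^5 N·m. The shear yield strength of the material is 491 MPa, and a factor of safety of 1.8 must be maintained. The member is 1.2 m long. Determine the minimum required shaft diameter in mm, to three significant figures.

d = 143 mm

Allowable shear stress τ_allow = 491/1.8 = 272.8 MPa.
For a solid shaft τ = 16T/(πd³), so d³ = 16T/(π τ_allow) = 16×1.5600×10^8/(π×272.8) = 2.913×10^6 mm³.
d = (2.913×10^6)^(1/3) = 142.8 mm.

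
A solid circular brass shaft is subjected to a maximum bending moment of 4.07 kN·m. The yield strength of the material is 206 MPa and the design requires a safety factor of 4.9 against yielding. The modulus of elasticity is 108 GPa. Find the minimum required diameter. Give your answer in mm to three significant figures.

d = 99.5 mm

σ_allow = 206/4.9 = 42.04 MPa.
For a solid circular section σ = 32M/(πd³), so d³ = 32M/(π σ_allow) = 32×4070000/(π×42.04) = 986100 mm³.
d = 99.53 mm.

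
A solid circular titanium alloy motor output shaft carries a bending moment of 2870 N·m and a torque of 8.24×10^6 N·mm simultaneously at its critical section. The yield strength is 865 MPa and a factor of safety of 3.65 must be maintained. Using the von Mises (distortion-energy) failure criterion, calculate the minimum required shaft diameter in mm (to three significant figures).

d = 69.1 mm

σ_allow = σ_y/n = 865/3.65 = 237.0 MPa.
For a solid shaft σ_b = 32M/(πd³) and τ = 16T/(πd³), so the von Mises stress is σ' = (16/πd³)·√(4M²+3T²).
√(4M²+3T²) = √(4×(2.870×10^6)² + 3×(8.240×10^6)²) = 1.538×10^7 N·mm.
d³ = 16×1.538×10^7/(π×237.0) = 330600 mm³.
d = 69.15 mm.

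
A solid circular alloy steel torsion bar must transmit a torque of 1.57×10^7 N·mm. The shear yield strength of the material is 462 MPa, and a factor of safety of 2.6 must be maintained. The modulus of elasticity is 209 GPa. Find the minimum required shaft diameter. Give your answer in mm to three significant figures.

Allowable shear stress τ_allow = 462/2.6 = 177.7 MPa.
For a solid shaft τ = 16T/(πd³), so d³ = 16T/(π τ_allow) = 16×1.5700×10^7/(π×177.7) = 450000 mm³.
d = (450000)^(1/3) = 76.63 mm.

d = 76.6 mm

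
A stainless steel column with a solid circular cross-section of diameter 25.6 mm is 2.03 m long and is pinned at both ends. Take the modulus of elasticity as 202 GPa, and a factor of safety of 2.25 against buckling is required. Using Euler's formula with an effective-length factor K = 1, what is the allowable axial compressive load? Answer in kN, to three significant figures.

I = πd⁴/64 = π×25.6⁴/64 = 21080 mm⁴.
Effective length L_e = KL = 1×2.03 m = 2030 mm.
Euler critical load P_cr = π²EI/L_e² = π²×202000×21080/2030² = 10200 N.
P_allow = P_cr/n = 10200/2.25 = 4533 N.

P_allow = 4.53 kN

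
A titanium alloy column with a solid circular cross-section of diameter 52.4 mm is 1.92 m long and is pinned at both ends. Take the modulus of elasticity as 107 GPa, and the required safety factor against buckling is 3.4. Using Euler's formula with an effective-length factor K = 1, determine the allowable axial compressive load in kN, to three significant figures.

P_allow = 31.2 kN

I = πd⁴/64 = π×52.4⁴/64 = 370100 mm⁴.
Effective length L_e = KL = 1×1.92 m = 1920 mm.
Euler critical load P_cr = π²EI/L_e² = π²×107000×370100/1920² = 106000 N.
P_allow = P_cr/n = 106000/3.4 = 31180 N.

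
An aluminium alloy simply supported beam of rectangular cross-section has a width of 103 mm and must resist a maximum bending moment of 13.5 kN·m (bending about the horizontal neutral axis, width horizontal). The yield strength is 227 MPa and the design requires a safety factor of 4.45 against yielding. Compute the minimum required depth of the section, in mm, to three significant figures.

h = 124 mm

σ_allow = 227/4.45 = 51.01 MPa.
For a rectangular section σ = 6M/(bh²), so h² = 6M/(b σ_allow) = 6×1.3500×10^7/(103×51.01) = 15420 mm².
h = 124.2 mm.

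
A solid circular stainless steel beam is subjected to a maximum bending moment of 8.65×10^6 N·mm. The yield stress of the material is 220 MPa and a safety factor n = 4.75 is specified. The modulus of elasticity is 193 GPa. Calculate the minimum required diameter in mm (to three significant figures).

σ_allow = 220/4.75 = 46.32 MPa.
For a solid circular section σ = 32M/(πd³), so d³ = 32M/(π σ_allow) = 32×8650000/(π×46.32) = 1.902×10^6 mm³.
d = 123.9 mm.

d = 124 mm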